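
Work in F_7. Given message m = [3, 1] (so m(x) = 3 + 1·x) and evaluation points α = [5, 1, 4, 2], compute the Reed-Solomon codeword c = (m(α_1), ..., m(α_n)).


c = [1, 4, 0, 5]

Message polynomial: m(x) = 3 + 1·x (mod 7).
For each evaluation point α_i, compute m(α_i) mod 7:
  α_1 = 5: Horner steps 1 → 1, so m(5) = 1.
  α_2 = 1: Horner steps 1 → 4, so m(1) = 4.
  α_3 = 4: Horner steps 1 → 0, so m(4) = 0.
  α_4 = 2: Horner steps 1 → 5, so m(2) = 5.
Codeword c = [1, 4, 0, 5] ∈ F_7^4.


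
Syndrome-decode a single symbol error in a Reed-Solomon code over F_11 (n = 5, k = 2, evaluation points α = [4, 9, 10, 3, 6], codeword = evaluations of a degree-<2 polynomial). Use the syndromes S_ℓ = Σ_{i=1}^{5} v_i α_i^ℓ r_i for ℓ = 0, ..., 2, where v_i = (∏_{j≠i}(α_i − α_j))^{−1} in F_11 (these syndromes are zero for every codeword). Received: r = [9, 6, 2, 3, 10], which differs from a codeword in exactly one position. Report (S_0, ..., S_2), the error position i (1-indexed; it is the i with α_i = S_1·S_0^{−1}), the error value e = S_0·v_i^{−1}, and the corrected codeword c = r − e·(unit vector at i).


S = (4, 7, 4), error at position 3, error magnitude e = 1, c = [9, 6, 1, 3, 10].

Step 1: column multipliers v_i = (∏_{j≠i}(α_i − α_j))^{−1} mod 11.
  i = 1 (α = 4): (4−9)(4−10)(4−3)(4−6) = (−5)·(−6)·1·(−2) = −60 ≡ 6, so v_1 = 6^{−1} = 2 (mod 11).
  i = 2 (α = 9): (9−4)(9−10)(9−3)(9−6) = 5·(−1)·6·3 = −90 ≡ 9, so v_2 = 9^{−1} = 5 (mod 11).
  i = 3 (α = 10): (10−4)(10−9)(10−3)(10−6) = 6·1·7·4 = 168 ≡ 3, so v_3 = 3^{−1} = 4 (mod 11).
  i = 4 (α = 3): (3−4)(3−9)(3−10)(3−6) = (−1)·(−6)·(−7)·(−3) = 126 ≡ 5, so v_4 = 5^{−1} = 9 (mod 11).
  i = 5 (α = 6): (6−4)(6−9)(6−10)(6−3) = 2·(−3)·(−4)·3 = 72 ≡ 6, so v_5 = 6^{−1} = 2 (mod 11).
  v = [2, 5, 4, 9, 2].
Step 2: syndromes of r = [9, 6, 2, 3, 10] (all sums mod 11).
  S_0 = Σ v_i r_i = 2·9 + 5·6 + 4·2 + 9·3 + 2·10 = 103 ≡ 4.
  S_1 = Σ v_i α_i r_i = 2·4·9 + 5·9·6 + 4·10·2 + 9·3·3 + 2·6·10 = 623 ≡ 7.
  α_i^2 mod 11 = [5, 4, 1, 9, 3].
  S_2 = Σ v_i α_i^2 r_i = 2·5·9 + 5·4·6 + 4·1·2 + 9·9·3 + 2·3·10 = 521 ≡ 4.
  S = (4, 7, 4) ≠ 0, so r is not a codeword (an error is present).
Step 3: locate the error. For a single error e at position i, S_ℓ = v_i·e·α_i^ℓ, so α_err = S_1/S_0.
  S_0^{−1} = 4^{−1} = 3 (mod 11), so α_err = 7·3 = 21 ≡ 10 = α_3. Error position i = 3.
  Consistency check: S_2/S_1 = 4·8 = 32 ≡ 10 = α_err ✓ (single-error assumption holds).
Step 4: error magnitude e = S_0/v_3 = S_0·∏_{j≠3}(α_3 − α_j) = 4·3 = 12 ≡ 1 (mod 11).
Step 5: correct position 3: c_3 = r_3 − e = 2 − 1 ≡ 1 (mod 11). Hence c = [9, 6, 1, 3, 10].
  Check: interpolating c through the α_i gives m(x) = 7 + 6·x (degree < 2) with m(α_i) = c_i for every i, so c is indeed a codeword.


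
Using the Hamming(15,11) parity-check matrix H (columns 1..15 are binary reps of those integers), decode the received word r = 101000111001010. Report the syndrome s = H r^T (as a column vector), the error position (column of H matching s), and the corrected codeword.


s = (0, 1, 1, 0)^T, error position = 6, corrected codeword c = 101001111001010

Compute s = H r^T mod 2 one row at a time:
  s_1 = 1 + 1 + 0 + 0 + 1 + 0 + 1 + 0 = 4 ≡ 0 (mod 2).
  s_2 = 0 + 0 + 0 + 1 + 1 + 0 + 1 + 0 = 3 ≡ 1 (mod 2).
  s_3 = 0 + 1 + 0 + 1 + 0 + 0 + 1 + 0 = 3 ≡ 1 (mod 2).
  s_4 = 1 + 1 + 0 + 1 + 1 + 0 + 0 + 0 = 4 ≡ 0 (mod 2).
s = (0, 1, 1, 0)^T — this equals column 6 of H (binary 0110), so error is at position 6.
Correct: flip bit 6 of r = 101000111001010 to get c = 101001111001010.


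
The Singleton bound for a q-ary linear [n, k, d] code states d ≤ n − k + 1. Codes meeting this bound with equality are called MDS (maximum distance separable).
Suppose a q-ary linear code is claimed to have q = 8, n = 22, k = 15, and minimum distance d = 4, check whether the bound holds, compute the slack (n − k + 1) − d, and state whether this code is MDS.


Singleton RHS = n − k + 1 = 8, slack = 4, bound satisfied, not MDS.

Singleton bound: d ≤ n − k + 1.
Here n = 22, k = 15, so n − k + 1 = 8.
Given d = 4, check d ≤ 8: YES.
Slack = (n − k + 1) − d = 4.
The code is NOT MDS (slack = 4 > 0).
Description: the claimed parameters are [22, 15, 4]_8; such a code would be non-MDS.


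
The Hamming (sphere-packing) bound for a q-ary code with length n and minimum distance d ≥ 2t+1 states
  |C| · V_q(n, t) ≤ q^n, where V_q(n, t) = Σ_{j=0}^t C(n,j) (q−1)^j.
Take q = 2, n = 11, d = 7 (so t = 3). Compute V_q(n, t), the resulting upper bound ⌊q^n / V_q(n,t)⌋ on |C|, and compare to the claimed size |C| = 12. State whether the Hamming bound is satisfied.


V_q(n, t) = 232, q^n = 2048, Hamming bound = 8, |C| = 12 > bound (violated).

Step 1: Compute V_q(n, t) = Σ_{j=0}^3 C(n, j) (q−1)^j.
  j = 0: C(11,0)·(1)^0 = 1·1 = 1.
  j = 1: C(11,1)·(1)^1 = 11·1 = 11.
  j = 2: C(11,2)·(1)^2 = 55·1 = 55.
  j = 3: C(11,3)·(1)^3 = 165·1 = 165.
  V_q(n, t) = 1 + 11 + 55 + 165 = 232.
Step 2: q^n = 2^11 = 2048.
Step 3: Hamming bound ⌊q^n / V_q(n,t)⌋ = ⌊2048/232⌋ = 8.
Step 4: Compare |C| = 12 to 8: violated.
The claimed |C| lies above the Hamming bound, so no 2-ary code of length 11 with d ≥ 7 can have 12 codewords.


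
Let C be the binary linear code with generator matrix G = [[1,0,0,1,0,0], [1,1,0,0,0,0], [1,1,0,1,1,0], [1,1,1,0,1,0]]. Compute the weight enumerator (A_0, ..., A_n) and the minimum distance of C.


Weight distribution: A_0 = 1, A_2 = 10, A_4 = 5. Minimum distance d = 2.

Enumerate all 2^4 = 16 messages m ∈ F_2^4.
For each, compute codeword c = mG in F_2^6, then tally its weight.
  m = 0000 → c = 000000, weight = 0.
  m = 1000 → c = 100100, weight = 2.
  m = 0100 → c = 110000, weight = 2.
  m = 1100 → c = 010100, weight = 2.
  m = 0010 → c = 110110, weight = 4.
  m = 1010 → c = 010010, weight = 2.
  m = 0110 → c = 000110, weight = 2.
  m = 1110 → c = 100010, weight = 2.
  m = 0001 → c = 111010, weight = 4.
  m = 1001 → c = 011110, weight = 4.
  m = 0101 → c = 001010, weight = 2.
  m = 1101 → c = 101110, weight = 4.
  m = 0011 → c = 001100, weight = 2.
  m = 1011 → c = 101000, weight = 2.
  m = 0111 → c = 111100, weight = 4.
  m = 1111 → c = 011000, weight = 2.
Tally weights:
  weight 0: 1 codewords.
  weight 2: 10 codewords.
  weight 4: 5 codewords.
Minimum distance d = smallest w > 0 with A_w > 0 = 2.
Sanity: Σ A_w = 16 = 2^4 = 16 ✓.


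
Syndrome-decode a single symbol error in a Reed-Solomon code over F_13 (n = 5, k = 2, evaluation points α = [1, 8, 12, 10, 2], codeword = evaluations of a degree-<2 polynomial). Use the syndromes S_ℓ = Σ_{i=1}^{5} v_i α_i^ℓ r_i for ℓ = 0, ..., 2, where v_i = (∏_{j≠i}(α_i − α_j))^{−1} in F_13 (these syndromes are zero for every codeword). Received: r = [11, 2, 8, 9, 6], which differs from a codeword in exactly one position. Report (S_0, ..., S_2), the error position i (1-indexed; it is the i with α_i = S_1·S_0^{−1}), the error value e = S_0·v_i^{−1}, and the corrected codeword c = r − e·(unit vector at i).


S = (11, 6, 8), error at position 4, error magnitude e = 4, c = [11, 2, 8, 5, 6].

Step 1: column multipliers v_i = (∏_{j≠i}(α_i − α_j))^{−1} mod 13.
  i = 1 (α = 1): (1−8)(1−12)(1−10)(1−2) = (−7)·(−11)·(−9)·(−1) = 693 ≡ 4, so v_1 = 4^{−1} = 10 (mod 13).
  i = 2 (α = 8): (8−1)(8−12)(8−10)(8−2) = 7·(−4)·(−2)·6 = 336 ≡ 11, so v_2 = 11^{−1} = 6 (mod 13).
  i = 3 (α = 12): (12−1)(12−8)(12−10)(12−2) = 11·4·2·10 = 880 ≡ 9, so v_3 = 9^{−1} = 3 (mod 13).
  i = 4 (α = 10): (10−1)(10−8)(10−12)(10−2) = 9·2·(−2)·8 = −288 ≡ 11, so v_4 = 11^{−1} = 6 (mod 13).
  i = 5 (α = 2): (2−1)(2−8)(2−12)(2−10) = 1·(−6)·(−10)·(−8) = −480 ≡ 1, so v_5 = 1^{−1} = 1 (mod 13).
  v = [10, 6, 3, 6, 1].
Step 2: syndromes of r = [11, 2, 8, 9, 6] (all sums mod 13).
  S_0 = Σ v_i r_i = 10·11 + 6·2 + 3·8 + 6·9 + 1·6 = 206 ≡ 11.
  S_1 = Σ v_i α_i r_i = 10·1·11 + 6·8·2 + 3·12·8 + 6·10·9 + 1·2·6 = 1046 ≡ 6.
  α_i^2 mod 13 = [1, 12, 1, 9, 4].
  S_2 = Σ v_i α_i^2 r_i = 10·1·11 + 6·12·2 + 3·1·8 + 6·9·9 + 1·4·6 = 788 ≡ 8.
  S = (11, 6, 8) ≠ 0, so r is not a codeword (an error is present).
Step 3: locate the error. For a single error e at position i, S_ℓ = v_i·e·α_i^ℓ, so α_err = S_1/S_0.
  S_0^{−1} = 11^{−1} = 6 (mod 13), so α_err = 6·6 = 36 ≡ 10 = α_4. Error position i = 4.
  Consistency check: S_2/S_1 = 8·11 = 88 ≡ 10 = α_err ✓ (single-error assumption holds).
Step 4: error magnitude e = S_0/v_4 = S_0·∏_{j≠4}(α_4 − α_j) = 11·11 = 121 ≡ 4 (mod 13).
Step 5: correct position 4: c_4 = r_4 − e = 9 − 4 ≡ 5 (mod 13). Hence c = [11, 2, 8, 5, 6].
  Check: interpolating c through the α_i gives m(x) = 3 + 8·x (degree < 2) with m(α_i) = c_i for every i, so c is indeed a codeword.


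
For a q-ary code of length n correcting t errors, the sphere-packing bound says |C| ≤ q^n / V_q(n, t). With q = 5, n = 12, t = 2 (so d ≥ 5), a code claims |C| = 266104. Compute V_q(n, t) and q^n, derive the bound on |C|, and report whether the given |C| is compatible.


V_q(n, t) = 1105, q^n = 244140625, Hamming bound = 220941, |C| = 266104 > bound (violated).

Step 1: Compute V_q(n, t) = Σ_{j=0}^2 C(n, j) (q−1)^j.
  j = 0: C(12,0)·(4)^0 = 1·1 = 1.
  j = 1: C(12,1)·(4)^1 = 12·4 = 48.
  j = 2: C(12,2)·(4)^2 = 66·16 = 1056.
  V_q(n, t) = 1 + 48 + 1056 = 1105.
Step 2: q^n = 5^12 = 244140625.
Step 3: Hamming bound ⌊q^n / V_q(n,t)⌋ = ⌊244140625/1105⌋ = 220941.
Step 4: Compare |C| = 266104 to 220941: violated.
The claimed |C| lies above the Hamming bound, so no 5-ary code of length 12 with d ≥ 5 can have 266104 codewords.


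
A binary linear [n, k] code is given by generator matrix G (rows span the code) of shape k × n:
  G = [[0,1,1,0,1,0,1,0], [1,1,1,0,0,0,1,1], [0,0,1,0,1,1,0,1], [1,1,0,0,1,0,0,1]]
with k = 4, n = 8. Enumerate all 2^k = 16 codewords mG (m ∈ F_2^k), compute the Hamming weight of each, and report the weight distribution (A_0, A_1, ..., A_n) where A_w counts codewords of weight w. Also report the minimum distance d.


Weight distribution: A_0 = 1, A_1 = 1, A_3 = 4, A_4 = 7, A_5 = 3. Minimum distance d = 1.

Enumerate all 2^4 = 16 messages m ∈ F_2^4.
For each, compute codeword c = mG in F_2^8, then tally its weight.
  m = 0000 → c = 00000000, weight = 0.
  m = 1000 → c = 01101010, weight = 4.
  m = 0100 → c = 11100011, weight = 5.
  m = 1100 → c = 10001001, weight = 3.
  m = 0010 → c = 00101101, weight = 4.
  m = 1010 → c = 01000111, weight = 4.
  m = 0110 → c = 11001110, weight = 5.
  m = 1110 → c = 10100100, weight = 3.
  m = 0001 → c = 11001001, weight = 4.
  m = 1001 → c = 10100011, weight = 4.
  m = 0101 → c = 00101010, weight = 3.
  m = 1101 → c = 01000000, weight = 1.
  m = 0011 → c = 11100100, weight = 4.
  m = 1011 → c = 10001110, weight = 4.
  m = 0111 → c = 00000111, weight = 3.
  m = 1111 → c = 01101101, weight = 5.
Tally weights:
  weight 0: 1 codewords.
  weight 1: 1 codewords.
  weight 3: 4 codewords.
  weight 4: 7 codewords.
  weight 5: 3 codewords.
Minimum distance d = smallest w > 0 with A_w > 0 = 1.
Sanity: Σ A_w = 16 = 2^4 = 16 ✓.


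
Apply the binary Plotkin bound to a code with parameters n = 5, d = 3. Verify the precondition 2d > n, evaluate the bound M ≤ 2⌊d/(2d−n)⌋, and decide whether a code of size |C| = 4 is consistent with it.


Plotkin bound M ≤ 6; given |C| = 4 ≤ bound (satisfied).

Check applicability: 2d = 6, n = 5.
2d − n = 1 > 0, so Plotkin applies.
Compute d/(2d−n) = 3/1 ≈ 3.0000.
⌊d/(2d−n)⌋ = 3.
Plotkin bound: M ≤ 2·3 = 6.
Given |C| = 4, check: satisfied.
This |C| is below the Plotkin bound.


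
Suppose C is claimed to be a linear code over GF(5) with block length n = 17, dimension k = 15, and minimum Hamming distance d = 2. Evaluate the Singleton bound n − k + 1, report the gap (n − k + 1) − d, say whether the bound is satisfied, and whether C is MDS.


Singleton RHS = n − k + 1 = 3, slack = 1, bound satisfied, not MDS.

Singleton bound: d ≤ n − k + 1.
Here n = 17, k = 15, so n − k + 1 = 3.
Given d = 2, check d ≤ 3: YES.
Slack = (n − k + 1) − d = 1.
The code is NOT MDS (slack = 1 > 0).
Description: the claimed parameters are [17, 15, 2]_5; such a code would be non-MDS.


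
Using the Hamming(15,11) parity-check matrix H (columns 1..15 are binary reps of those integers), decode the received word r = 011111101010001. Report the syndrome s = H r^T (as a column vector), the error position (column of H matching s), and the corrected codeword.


s = (1, 1, 0, 0)^T, error position = 12, corrected codeword c = 011111101011001

Compute s = H r^T mod 2 one row at a time:
  s_1 = 0 + 1 + 0 + 1 + 0 + 0 + 0 + 1 = 3 ≡ 1 (mod 2).
  s_2 = 1 + 1 + 1 + 1 + 0 + 0 + 0 + 1 = 5 ≡ 1 (mod 2).
  s_3 = 1 + 1 + 1 + 1 + 0 + 1 + 0 + 1 = 6 ≡ 0 (mod 2).
  s_4 = 0 + 1 + 1 + 1 + 1 + 1 + 0 + 1 = 6 ≡ 0 (mod 2).
s = (1, 1, 0, 0)^T — this equals column 12 of H (binary 1100), so error is at position 12.
Correct: flip bit 12 of r = 011111101010001 to get c = 011111101011001.


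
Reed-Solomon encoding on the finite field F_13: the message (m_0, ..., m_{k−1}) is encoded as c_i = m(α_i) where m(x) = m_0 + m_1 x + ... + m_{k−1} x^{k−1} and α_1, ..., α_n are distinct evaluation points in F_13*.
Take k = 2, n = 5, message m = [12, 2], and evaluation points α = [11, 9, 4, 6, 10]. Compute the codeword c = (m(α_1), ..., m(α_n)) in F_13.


c = [8, 4, 7, 11, 6]

Message polynomial: m(x) = 12 + 2·x (mod 13).
For each evaluation point α_i, compute m(α_i) mod 13:
  α_1 = 11: Horner steps 2 → 8, so m(11) = 8.
  α_2 = 9: Horner steps 2 → 4, so m(9) = 4.
  α_3 = 4: Horner steps 2 → 7, so m(4) = 7.
  α_4 = 6: Horner steps 2 → 11, so m(6) = 11.
  α_5 = 10: Horner steps 2 → 6, so m(10) = 6.
Codeword c = [8, 4, 7, 11, 6] ∈ F_13^5.


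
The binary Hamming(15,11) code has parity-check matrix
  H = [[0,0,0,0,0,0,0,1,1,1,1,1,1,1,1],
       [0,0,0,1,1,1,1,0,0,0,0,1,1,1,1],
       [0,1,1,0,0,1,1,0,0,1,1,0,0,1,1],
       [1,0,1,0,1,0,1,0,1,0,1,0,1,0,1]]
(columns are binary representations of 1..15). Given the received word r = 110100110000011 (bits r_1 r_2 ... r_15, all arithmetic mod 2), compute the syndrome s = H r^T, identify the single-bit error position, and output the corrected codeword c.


s = (1, 0, 0, 1)^T, error position = 9, corrected codeword c = 110100111000011

Compute s = H r^T mod 2 one row at a time:
  s_1 = 1 + 0 + 0 + 0 + 0 + 0 + 1 + 1 = 3 ≡ 1 (mod 2).
  s_2 = 1 + 0 + 0 + 1 + 0 + 0 + 1 + 1 = 4 ≡ 0 (mod 2).
  s_3 = 1 + 0 + 0 + 1 + 0 + 0 + 1 + 1 = 4 ≡ 0 (mod 2).
  s_4 = 1 + 0 + 0 + 1 + 0 + 0 + 0 + 1 = 3 ≡ 1 (mod 2).
s = (1, 0, 0, 1)^T — this equals column 9 of H (binary 1001), so error is at position 9.
Correct: flip bit 9 of r = 110100110000011 to get c = 110100111000011.


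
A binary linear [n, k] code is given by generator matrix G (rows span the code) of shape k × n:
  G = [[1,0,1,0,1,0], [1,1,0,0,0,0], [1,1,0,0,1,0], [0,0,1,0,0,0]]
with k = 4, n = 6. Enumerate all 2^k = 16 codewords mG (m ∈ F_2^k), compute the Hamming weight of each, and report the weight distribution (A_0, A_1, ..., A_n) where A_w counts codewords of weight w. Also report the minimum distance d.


Weight distribution: A_0 = 1, A_1 = 4, A_2 = 6, A_3 = 4, A_4 = 1. Minimum distance d = 1.

Enumerate all 2^4 = 16 messages m ∈ F_2^4.
For each, compute codeword c = mG in F_2^6, then tally its weight.
  m = 0000 → c = 000000, weight = 0.
  m = 1000 → c = 101010, weight = 3.
  m = 0100 → c = 110000, weight = 2.
  m = 1100 → c = 011010, weight = 3.
  m = 0010 → c = 110010, weight = 3.
  m = 1010 → c = 011000, weight = 2.
  m = 0110 → c = 000010, weight = 1.
  m = 1110 → c = 101000, weight = 2.
  m = 0001 → c = 001000, weight = 1.
  m = 1001 → c = 100010, weight = 2.
  m = 0101 → c = 111000, weight = 3.
  m = 1101 → c = 010010, weight = 2.
  m = 0011 → c = 111010, weight = 4.
  m = 1011 → c = 010000, weight = 1.
  m = 0111 → c = 001010, weight = 2.
  m = 1111 → c = 100000, weight = 1.
Tally weights:
  weight 0: 1 codewords.
  weight 1: 4 codewords.
  weight 2: 6 codewords.
  weight 3: 4 codewords.
  weight 4: 1 codewords.
Minimum distance d = smallest w > 0 with A_w > 0 = 1.
Sanity: Σ A_w = 16 = 2^4 = 16 ✓.


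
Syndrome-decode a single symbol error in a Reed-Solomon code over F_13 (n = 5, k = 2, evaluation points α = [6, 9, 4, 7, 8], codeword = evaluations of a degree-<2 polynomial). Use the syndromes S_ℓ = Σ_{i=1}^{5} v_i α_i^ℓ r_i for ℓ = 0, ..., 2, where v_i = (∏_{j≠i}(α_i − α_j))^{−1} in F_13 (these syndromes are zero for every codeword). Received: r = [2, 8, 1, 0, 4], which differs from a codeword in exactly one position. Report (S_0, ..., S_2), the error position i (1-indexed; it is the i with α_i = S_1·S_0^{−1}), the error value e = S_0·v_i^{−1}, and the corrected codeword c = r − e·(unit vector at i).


S = (6, 10, 8), error at position 1, error magnitude e = 6, c = [9, 8, 1, 0, 4].

Step 1: column multipliers v_i = (∏_{j≠i}(α_i − α_j))^{−1} mod 13.
  i = 1 (α = 6): (6−9)(6−4)(6−7)(6−8) = (−3)·2·(−1)·(−2) = −12 ≡ 1, so v_1 = 1^{−1} = 1 (mod 13).
  i = 2 (α = 9): (9−6)(9−4)(9−7)(9−8) = 3·5·2·1 = 30 ≡ 4, so v_2 = 4^{−1} = 10 (mod 13).
  i = 3 (α = 4): (4−6)(4−9)(4−7)(4−8) = (−2)·(−5)·(−3)·(−4) = 120 ≡ 3, so v_3 = 3^{−1} = 9 (mod 13).
  i = 4 (α = 7): (7−6)(7−9)(7−4)(7−8) = 1·(−2)·3·(−1) = 6 ≡ 6, so v_4 = 6^{−1} = 11 (mod 13).
  i = 5 (α = 8): (8−6)(8−9)(8−4)(8−7) = 2·(−1)·4·1 = −8 ≡ 5, so v_5 = 5^{−1} = 8 (mod 13).
  v = [1, 10, 9, 11, 8].
Step 2: syndromes of r = [2, 8, 1, 0, 4] (all sums mod 13).
  S_0 = Σ v_i r_i = 1·2 + 10·8 + 9·1 + 11·0 + 8·4 = 123 ≡ 6.
  S_1 = Σ v_i α_i r_i = 1·6·2 + 10·9·8 + 9·4·1 + 11·7·0 + 8·8·4 = 1024 ≡ 10.
  α_i^2 mod 13 = [10, 3, 3, 10, 12].
  S_2 = Σ v_i α_i^2 r_i = 1·10·2 + 10·3·8 + 9·3·1 + 11·10·0 + 8·12·4 = 671 ≡ 8.
  S = (6, 10, 8) ≠ 0, so r is not a codeword (an error is present).
Step 3: locate the error. For a single error e at position i, S_ℓ = v_i·e·α_i^ℓ, so α_err = S_1/S_0.
  S_0^{−1} = 6^{−1} = 11 (mod 13), so α_err = 10·11 = 110 ≡ 6 = α_1. Error position i = 1.
  Consistency check: S_2/S_1 = 8·4 = 32 ≡ 6 = α_err ✓ (single-error assumption holds).
Step 4: error magnitude e = S_0/v_1 = S_0·∏_{j≠1}(α_1 − α_j) = 6·1 = 6 ≡ 6 (mod 13).
Step 5: correct position 1: c_1 = r_1 − e = 2 − 6 ≡ 9 (mod 13). Hence c = [9, 8, 1, 0, 4].
  Check: interpolating c through the α_i gives m(x) = 11 + 4·x (degree < 2) with m(α_i) = c_i for every i, so c is indeed a codeword.


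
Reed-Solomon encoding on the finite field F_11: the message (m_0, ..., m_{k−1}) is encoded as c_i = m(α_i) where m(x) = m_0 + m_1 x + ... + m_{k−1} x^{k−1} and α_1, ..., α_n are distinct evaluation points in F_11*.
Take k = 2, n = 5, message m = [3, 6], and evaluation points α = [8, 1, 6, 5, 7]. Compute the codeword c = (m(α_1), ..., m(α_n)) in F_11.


c = [7, 9, 6, 0, 1]

Message polynomial: m(x) = 3 + 6·x (mod 11).
For each evaluation point α_i, compute m(α_i) mod 11:
  α_1 = 8: Horner steps 6 → 7, so m(8) = 7.
  α_2 = 1: Horner steps 6 → 9, so m(1) = 9.
  α_3 = 6: Horner steps 6 → 6, so m(6) = 6.
  α_4 = 5: Horner steps 6 → 0, so m(5) = 0.
  α_5 = 7: Horner steps 6 → 1, so m(7) = 1.
Codeword c = [7, 9, 6, 0, 1] ∈ F_11^5.


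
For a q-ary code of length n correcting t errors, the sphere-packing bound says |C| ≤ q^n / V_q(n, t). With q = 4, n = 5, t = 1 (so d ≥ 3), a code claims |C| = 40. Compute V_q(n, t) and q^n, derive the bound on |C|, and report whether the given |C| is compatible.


V_q(n, t) = 16, q^n = 1024, Hamming bound = 64, |C| = 40 ≤ bound (satisfied).

Step 1: Compute V_q(n, t) = Σ_{j=0}^1 C(n, j) (q−1)^j.
  j = 0: C(5,0)·(3)^0 = 1·1 = 1.
  j = 1: C(5,1)·(3)^1 = 5·3 = 15.
  V_q(n, t) = 1 + 15 = 16.
Step 2: q^n = 4^5 = 1024.
Step 3: Hamming bound ⌊q^n / V_q(n,t)⌋ = ⌊1024/16⌋ = 64.
Step 4: Compare |C| = 40 to 64: satisfied.
The claimed |C| lies below the Hamming bound.


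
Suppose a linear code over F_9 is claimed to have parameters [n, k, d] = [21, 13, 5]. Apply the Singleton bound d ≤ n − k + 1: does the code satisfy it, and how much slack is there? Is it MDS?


Singleton RHS = n − k + 1 = 9, slack = 4, bound satisfied, not MDS.

Singleton bound: d ≤ n − k + 1.
Here n = 21, k = 13, so n − k + 1 = 9.
Given d = 5, check d ≤ 9: YES.
Slack = (n − k + 1) − d = 4.
The code is NOT MDS (slack = 4 > 0).
Description: the claimed parameters are [21, 13, 5]_9; such a code would be non-MDS.


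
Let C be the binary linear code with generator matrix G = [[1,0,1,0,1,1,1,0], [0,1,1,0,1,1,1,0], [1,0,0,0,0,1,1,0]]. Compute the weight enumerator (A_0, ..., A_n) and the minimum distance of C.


Weight distribution: A_0 = 1, A_2 = 2, A_3 = 2, A_4 = 1, A_5 = 2. Minimum distance d = 2.

Enumerate all 2^3 = 8 messages m ∈ F_2^3.
For each, compute codeword c = mG in F_2^8, then tally its weight.
  m = 000 → c = 00000000, weight = 0.
  m = 100 → c = 10101110, weight = 5.
  m = 010 → c = 01101110, weight = 5.
  m = 110 → c = 11000000, weight = 2.
  m = 001 → c = 10000110, weight = 3.
  m = 101 → c = 00101000, weight = 2.
  m = 011 → c = 11101000, weight = 4.
  m = 111 → c = 01000110, weight = 3.
Tally weights:
  weight 0: 1 codewords.
  weight 2: 2 codewords.
  weight 3: 2 codewords.
  weight 4: 1 codewords.
  weight 5: 2 codewords.
Minimum distance d = smallest w > 0 with A_w > 0 = 2.
Sanity: Σ A_w = 8 = 2^3 = 8 ✓.


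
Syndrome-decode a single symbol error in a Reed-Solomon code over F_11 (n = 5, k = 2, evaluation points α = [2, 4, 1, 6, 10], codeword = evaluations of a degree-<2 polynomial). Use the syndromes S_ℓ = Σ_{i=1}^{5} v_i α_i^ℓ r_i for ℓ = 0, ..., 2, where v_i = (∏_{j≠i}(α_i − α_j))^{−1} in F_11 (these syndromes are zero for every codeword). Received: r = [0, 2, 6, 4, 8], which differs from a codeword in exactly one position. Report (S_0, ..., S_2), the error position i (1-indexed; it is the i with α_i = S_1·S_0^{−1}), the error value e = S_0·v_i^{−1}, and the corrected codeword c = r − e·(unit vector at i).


S = (6, 6, 6), error at position 3, error magnitude e = 7, c = [0, 2, 10, 4, 8].

Step 1: column multipliers v_i = (∏_{j≠i}(α_i − α_j))^{−1} mod 11.
  i = 1 (α = 2): (2−4)(2−1)(2−6)(2−10) = (−2)·1·(−4)·(−8) = −64 ≡ 2, so v_1 = 2^{−1} = 6 (mod 11).
  i = 2 (α = 4): (4−2)(4−1)(4−6)(4−10) = 2·3·(−2)·(−6) = 72 ≡ 6, so v_2 = 6^{−1} = 2 (mod 11).
  i = 3 (α = 1): (1−2)(1−4)(1−6)(1−10) = (−1)·(−3)·(−5)·(−9) = 135 ≡ 3, so v_3 = 3^{−1} = 4 (mod 11).
  i = 4 (α = 6): (6−2)(6−4)(6−1)(6−10) = 4·2·5·(−4) = −160 ≡ 5, so v_4 = 5^{−1} = 9 (mod 11).
  i = 5 (α = 10): (10−2)(10−4)(10−1)(10−6) = 8·6·9·4 = 1728 ≡ 1, so v_5 = 1^{−1} = 1 (mod 11).
  v = [6, 2, 4, 9, 1].
Step 2: syndromes of r = [0, 2, 6, 4, 8] (all sums mod 11).
  S_0 = Σ v_i r_i = 6·0 + 2·2 + 4·6 + 9·4 + 1·8 = 72 ≡ 6.
  S_1 = Σ v_i α_i r_i = 6·2·0 + 2·4·2 + 4·1·6 + 9·6·4 + 1·10·8 = 336 ≡ 6.
  α_i^2 mod 11 = [4, 5, 1, 3, 1].
  S_2 = Σ v_i α_i^2 r_i = 6·4·0 + 2·5·2 + 4·1·6 + 9·3·4 + 1·1·8 = 160 ≡ 6.
  S = (6, 6, 6) ≠ 0, so r is not a codeword (an error is present).
Step 3: locate the error. For a single error e at position i, S_ℓ = v_i·e·α_i^ℓ, so α_err = S_1/S_0.
  S_0^{−1} = 6^{−1} = 2 (mod 11), so α_err = 6·2 = 12 ≡ 1 = α_3. Error position i = 3.
  Consistency check: S_2/S_1 = 6·2 = 12 ≡ 1 = α_err ✓ (single-error assumption holds).
Step 4: error magnitude e = S_0/v_3 = S_0·∏_{j≠3}(α_3 − α_j) = 6·3 = 18 ≡ 7 (mod 11).
Step 5: correct position 3: c_3 = r_3 − e = 6 − 7 ≡ 10 (mod 11). Hence c = [0, 2, 10, 4, 8].
  Check: interpolating c through the α_i gives m(x) = 9 + 1·x (degree < 2) with m(α_i) = c_i for every i, so c is indeed a codeword.


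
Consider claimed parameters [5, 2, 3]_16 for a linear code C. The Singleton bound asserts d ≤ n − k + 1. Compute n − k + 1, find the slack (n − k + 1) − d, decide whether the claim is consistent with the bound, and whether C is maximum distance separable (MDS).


Singleton RHS = n − k + 1 = 4, slack = 1, bound satisfied, not MDS.

Singleton bound: d ≤ n − k + 1.
Here n = 5, k = 2, so n − k + 1 = 4.
Given d = 3, check d ≤ 4: YES.
Slack = (n − k + 1) − d = 1.
The code is NOT MDS (slack = 1 > 0).
Description: the claimed parameters are [5, 2, 3]_16; such a code would be non-MDS.


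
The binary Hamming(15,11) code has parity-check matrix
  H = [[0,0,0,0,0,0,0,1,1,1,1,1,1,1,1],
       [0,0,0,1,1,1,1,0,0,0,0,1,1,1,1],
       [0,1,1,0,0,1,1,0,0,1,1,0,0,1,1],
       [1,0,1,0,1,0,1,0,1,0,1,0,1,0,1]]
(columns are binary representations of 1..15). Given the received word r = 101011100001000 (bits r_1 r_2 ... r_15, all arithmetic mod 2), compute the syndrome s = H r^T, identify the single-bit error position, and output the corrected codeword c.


s = (1, 0, 1, 0)^T, error position = 10, corrected codeword c = 101011100101000

Compute s = H r^T mod 2 one row at a time:
  s_1 = 0 + 0 + 0 + 0 + 1 + 0 + 0 + 0 = 1 ≡ 1 (mod 2).
  s_2 = 0 + 1 + 1 + 1 + 1 + 0 + 0 + 0 = 4 ≡ 0 (mod 2).
  s_3 = 0 + 1 + 1 + 1 + 0 + 0 + 0 + 0 = 3 ≡ 1 (mod 2).
  s_4 = 1 + 1 + 1 + 1 + 0 + 0 + 0 + 0 = 4 ≡ 0 (mod 2).
s = (1, 0, 1, 0)^T — this equals column 10 of H (binary 1010), so error is at position 10.
Correct: flip bit 10 of r = 101011100001000 to get c = 101011100101000.


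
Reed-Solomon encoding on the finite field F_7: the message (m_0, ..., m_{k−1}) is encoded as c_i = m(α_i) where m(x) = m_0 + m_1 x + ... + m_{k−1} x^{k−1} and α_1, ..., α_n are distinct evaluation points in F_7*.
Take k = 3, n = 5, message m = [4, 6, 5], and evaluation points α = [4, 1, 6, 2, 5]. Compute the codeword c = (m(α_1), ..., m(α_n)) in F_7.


c = [3, 1, 3, 1, 5]

Message polynomial: m(x) = 4 + 6·x + 5·x^2 (mod 7).
For each evaluation point α_i, compute m(α_i) mod 7:
  α_1 = 4: Horner steps 5 → 5 → 3, so m(4) = 3.
  α_2 = 1: Horner steps 5 → 4 → 1, so m(1) = 1.
  α_3 = 6: Horner steps 5 → 1 → 3, so m(6) = 3.
  α_4 = 2: Horner steps 5 → 2 → 1, so m(2) = 1.
  α_5 = 5: Horner steps 5 → 3 → 5, so m(5) = 5.
Codeword c = [3, 1, 3, 1, 5] ∈ F_7^5.


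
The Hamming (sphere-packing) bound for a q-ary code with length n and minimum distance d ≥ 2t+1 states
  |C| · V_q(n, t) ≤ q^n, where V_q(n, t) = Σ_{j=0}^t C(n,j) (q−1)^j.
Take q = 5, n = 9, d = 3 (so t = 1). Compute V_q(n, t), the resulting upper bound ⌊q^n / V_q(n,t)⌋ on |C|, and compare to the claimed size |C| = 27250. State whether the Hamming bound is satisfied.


V_q(n, t) = 37, q^n = 1953125, Hamming bound = 52787, |C| = 27250 ≤ bound (satisfied).

Step 1: Compute V_q(n, t) = Σ_{j=0}^1 C(n, j) (q−1)^j.
  j = 0: C(9,0)·(4)^0 = 1·1 = 1.
  j = 1: C(9,1)·(4)^1 = 9·4 = 36.
  V_q(n, t) = 1 + 36 = 37.
Step 2: q^n = 5^9 = 1953125.
Step 3: Hamming bound ⌊q^n / V_q(n,t)⌋ = ⌊1953125/37⌋ = 52787.
Step 4: Compare |C| = 27250 to 52787: satisfied.
The claimed |C| lies below the Hamming bound.


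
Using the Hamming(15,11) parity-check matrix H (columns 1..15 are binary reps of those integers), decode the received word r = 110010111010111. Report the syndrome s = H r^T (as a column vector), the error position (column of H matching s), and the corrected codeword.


s = (0, 1, 1, 1)^T, error position = 7, corrected codeword c = 110010011010111

Compute s = H r^T mod 2 one row at a time:
  s_1 = 1 + 1 + 0 + 1 + 0 + 1 + 1 + 1 = 6 ≡ 0 (mod 2).
  s_2 = 0 + 1 + 0 + 1 + 0 + 1 + 1 + 1 = 5 ≡ 1 (mod 2).
  s_3 = 1 + 0 + 0 + 1 + 0 + 1 + 1 + 1 = 5 ≡ 1 (mod 2).
  s_4 = 1 + 0 + 1 + 1 + 1 + 1 + 1 + 1 = 7 ≡ 1 (mod 2).
s = (0, 1, 1, 1)^T — this equals column 7 of H (binary 0111), so error is at position 7.
Correct: flip bit 7 of r = 110010111010111 to get c = 110010011010111.


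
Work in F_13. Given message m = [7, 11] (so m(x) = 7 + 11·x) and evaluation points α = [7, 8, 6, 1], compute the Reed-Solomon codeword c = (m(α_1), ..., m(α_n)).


c = [6, 4, 8, 5]

Message polynomial: m(x) = 7 + 11·x (mod 13).
For each evaluation point α_i, compute m(α_i) mod 13:
  α_1 = 7: Horner steps 11 → 6, so m(7) = 6.
  α_2 = 8: Horner steps 11 → 4, so m(8) = 4.
  α_3 = 6: Horner steps 11 → 8, so m(6) = 8.
  α_4 = 1: Horner steps 11 → 5, so m(1) = 5.
Codeword c = [6, 4, 8, 5] ∈ F_13^4.


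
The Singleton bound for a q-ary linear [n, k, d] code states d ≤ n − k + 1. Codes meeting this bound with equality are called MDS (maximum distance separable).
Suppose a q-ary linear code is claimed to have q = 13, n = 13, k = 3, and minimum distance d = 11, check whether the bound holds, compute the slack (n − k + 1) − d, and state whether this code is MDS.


Singleton RHS = n − k + 1 = 11, slack = 0, bound satisfied, MDS.

Singleton bound: d ≤ n − k + 1.
Here n = 13, k = 3, so n − k + 1 = 11.
Given d = 11, check d ≤ 11: YES.
Slack = (n − k + 1) − d = 0.
The code is MDS (slack = 0).
Description: the claimed parameters are [13, 3, 11]_13; such a code would be MDS (meets Singleton bound).


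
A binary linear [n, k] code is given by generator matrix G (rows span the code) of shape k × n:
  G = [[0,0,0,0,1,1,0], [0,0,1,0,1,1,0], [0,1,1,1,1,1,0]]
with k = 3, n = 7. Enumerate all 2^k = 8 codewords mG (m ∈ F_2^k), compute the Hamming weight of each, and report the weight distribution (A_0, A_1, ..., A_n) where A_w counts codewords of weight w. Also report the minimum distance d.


Weight distribution: A_0 = 1, A_1 = 1, A_2 = 2, A_3 = 2, A_4 = 1, A_5 = 1. Minimum distance d = 1.

Enumerate all 2^3 = 8 messages m ∈ F_2^3.
For each, compute codeword c = mG in F_2^7, then tally its weight.
  m = 000 → c = 0000000, weight = 0.
  m = 100 → c = 0000110, weight = 2.
  m = 010 → c = 0010110, weight = 3.
  m = 110 → c = 0010000, weight = 1.
  m = 001 → c = 0111110, weight = 5.
  m = 101 → c = 0111000, weight = 3.
  m = 011 → c = 0101000, weight = 2.
  m = 111 → c = 0101110, weight = 4.
Tally weights:
  weight 0: 1 codewords.
  weight 1: 1 codewords.
  weight 2: 2 codewords.
  weight 3: 2 codewords.
  weight 4: 1 codewords.
  weight 5: 1 codewords.
Minimum distance d = smallest w > 0 with A_w > 0 = 1.
Sanity: Σ A_w = 8 = 2^3 = 8 ✓.


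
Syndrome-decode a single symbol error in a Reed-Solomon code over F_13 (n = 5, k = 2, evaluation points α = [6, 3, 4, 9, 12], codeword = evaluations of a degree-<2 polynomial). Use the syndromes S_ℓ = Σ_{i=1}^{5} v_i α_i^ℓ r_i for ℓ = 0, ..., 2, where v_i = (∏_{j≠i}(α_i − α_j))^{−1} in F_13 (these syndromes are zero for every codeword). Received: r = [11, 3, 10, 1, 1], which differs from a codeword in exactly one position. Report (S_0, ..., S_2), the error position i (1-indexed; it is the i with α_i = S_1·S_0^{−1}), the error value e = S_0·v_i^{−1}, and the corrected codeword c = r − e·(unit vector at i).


S = (7, 11, 8), error at position 4, error magnitude e = 8, c = [11, 3, 10, 6, 1].

Step 1: column multipliers v_i = (∏_{j≠i}(α_i − α_j))^{−1} mod 13.
  i = 1 (α = 6): (6−3)(6−4)(6−9)(6−12) = 3·2·(−3)·(−6) = 108 ≡ 4, so v_1 = 4^{−1} = 10 (mod 13).
  i = 2 (α = 3): (3−6)(3−4)(3−9)(3−12) = (−3)·(−1)·(−6)·(−9) = 162 ≡ 6, so v_2 = 6^{−1} = 11 (mod 13).
  i = 3 (α = 4): (4−6)(4−3)(4−9)(4−12) = (−2)·1·(−5)·(−8) = −80 ≡ 11, so v_3 = 11^{−1} = 6 (mod 13).
  i = 4 (α = 9): (9−6)(9−3)(9−4)(9−12) = 3·6·5·(−3) = −270 ≡ 3, so v_4 = 3^{−1} = 9 (mod 13).
  i = 5 (α = 12): (12−6)(12−3)(12−4)(12−9) = 6·9·8·3 = 1296 ≡ 9, so v_5 = 9^{−1} = 3 (mod 13).
  v = [10, 11, 6, 9, 3].
Step 2: syndromes of r = [11, 3, 10, 1, 1] (all sums mod 13).
  S_0 = Σ v_i r_i = 10·11 + 11·3 + 6·10 + 9·1 + 3·1 = 215 ≡ 7.
  S_1 = Σ v_i α_i r_i = 10·6·11 + 11·3·3 + 6·4·10 + 9·9·1 + 3·12·1 = 1116 ≡ 11.
  α_i^2 mod 13 = [10, 9, 3, 3, 1].
  S_2 = Σ v_i α_i^2 r_i = 10·10·11 + 11·9·3 + 6·3·10 + 9·3·1 + 3·1·1 = 1607 ≡ 8.
  S = (7, 11, 8) ≠ 0, so r is not a codeword (an error is present).
Step 3: locate the error. For a single error e at position i, S_ℓ = v_i·e·α_i^ℓ, so α_err = S_1/S_0.
  S_0^{−1} = 7^{−1} = 2 (mod 13), so α_err = 11·2 = 22 ≡ 9 = α_4. Error position i = 4.
  Consistency check: S_2/S_1 = 8·6 = 48 ≡ 9 = α_err ✓ (single-error assumption holds).
Step 4: error magnitude e = S_0/v_4 = S_0·∏_{j≠4}(α_4 − α_j) = 7·3 = 21 ≡ 8 (mod 13).
Step 5: correct position 4: c_4 = r_4 − e = 1 − 8 ≡ 6 (mod 13). Hence c = [11, 3, 10, 6, 1].
  Check: interpolating c through the α_i gives m(x) = 8 + 7·x (degree < 2) with m(α_i) = c_i for every i, so c is indeed a codeword.


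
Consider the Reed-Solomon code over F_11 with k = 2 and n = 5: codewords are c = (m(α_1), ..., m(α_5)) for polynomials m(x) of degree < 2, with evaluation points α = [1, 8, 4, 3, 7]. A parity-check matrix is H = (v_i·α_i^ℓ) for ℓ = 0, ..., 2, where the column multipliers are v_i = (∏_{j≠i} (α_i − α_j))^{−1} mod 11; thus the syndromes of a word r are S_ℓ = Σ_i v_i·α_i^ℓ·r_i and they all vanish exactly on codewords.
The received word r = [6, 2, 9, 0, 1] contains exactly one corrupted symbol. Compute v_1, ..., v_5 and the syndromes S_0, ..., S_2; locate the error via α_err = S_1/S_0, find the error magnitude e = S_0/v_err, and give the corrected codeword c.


S = (9, 5, 4), error at position 4, error magnitude e = 3, c = [6, 2, 9, 8, 1].

Step 1: column multipliers v_i = (∏_{j≠i}(α_i − α_j))^{−1} mod 11.
  i = 1 (α = 1): (1−8)(1−4)(1−3)(1−7) = (−7)·(−3)·(−2)·(−6) = 252 ≡ 10, so v_1 = 10^{−1} = 10 (mod 11).
  i = 2 (α = 8): (8−1)(8−4)(8−3)(8−7) = 7·4·5·1 = 140 ≡ 8, so v_2 = 8^{−1} = 7 (mod 11).
  i = 3 (α = 4): (4−1)(4−8)(4−3)(4−7) = 3·(−4)·1·(−3) = 36 ≡ 3, so v_3 = 3^{−1} = 4 (mod 11).
  i = 4 (α = 3): (3−1)(3−8)(3−4)(3−7) = 2·(−5)·(−1)·(−4) = −40 ≡ 4, so v_4 = 4^{−1} = 3 (mod 11).
  i = 5 (α = 7): (7−1)(7−8)(7−4)(7−3) = 6·(−1)·3·4 = −72 ≡ 5, so v_5 = 5^{−1} = 9 (mod 11).
  v = [10, 7, 4, 3, 9].
Step 2: syndromes of r = [6, 2, 9, 0, 1] (all sums mod 11).
  S_0 = Σ v_i r_i = 10·6 + 7·2 + 4·9 + 3·0 + 9·1 = 119 ≡ 9.
  S_1 = Σ v_i α_i r_i = 10·1·6 + 7·8·2 + 4·4·9 + 3·3·0 + 9·7·1 = 379 ≡ 5.
  α_i^2 mod 11 = [1, 9, 5, 9, 5].
  S_2 = Σ v_i α_i^2 r_i = 10·1·6 + 7·9·2 + 4·5·9 + 3·9·0 + 9·5·1 = 411 ≡ 4.
  S = (9, 5, 4) ≠ 0, so r is not a codeword (an error is present).
Step 3: locate the error. For a single error e at position i, S_ℓ = v_i·e·α_i^ℓ, so α_err = S_1/S_0.
  S_0^{−1} = 9^{−1} = 5 (mod 11), so α_err = 5·5 = 25 ≡ 3 = α_4. Error position i = 4.
  Consistency check: S_2/S_1 = 4·9 = 36 ≡ 3 = α_err ✓ (single-error assumption holds).
Step 4: error magnitude e = S_0/v_4 = S_0·∏_{j≠4}(α_4 − α_j) = 9·4 = 36 ≡ 3 (mod 11).
Step 5: correct position 4: c_4 = r_4 − e = 0 − 3 ≡ 8 (mod 11). Hence c = [6, 2, 9, 8, 1].
  Check: interpolating c through the α_i gives m(x) = 5 + 1·x (degree < 2) with m(α_i) = c_i for every i, so c is indeed a codeword.


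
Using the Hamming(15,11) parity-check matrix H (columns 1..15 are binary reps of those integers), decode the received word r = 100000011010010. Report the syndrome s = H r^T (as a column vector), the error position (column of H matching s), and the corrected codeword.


s = (0, 1, 0, 1)^T, error position = 5, corrected codeword c = 100010011010010

Compute s = H r^T mod 2 one row at a time:
  s_1 = 1 + 1 + 0 + 1 + 0 + 0 + 1 + 0 = 4 ≡ 0 (mod 2).
  s_2 = 0 + 0 + 0 + 0 + 0 + 0 + 1 + 0 = 1 ≡ 1 (mod 2).
  s_3 = 0 + 0 + 0 + 0 + 0 + 1 + 1 + 0 = 2 ≡ 0 (mod 2).
  s_4 = 1 + 0 + 0 + 0 + 1 + 1 + 0 + 0 = 3 ≡ 1 (mod 2).
s = (0, 1, 0, 1)^T — this equals column 5 of H (binary 0101), so error is at position 5.
Correct: flip bit 5 of r = 100000011010010 to get c = 100010011010010.


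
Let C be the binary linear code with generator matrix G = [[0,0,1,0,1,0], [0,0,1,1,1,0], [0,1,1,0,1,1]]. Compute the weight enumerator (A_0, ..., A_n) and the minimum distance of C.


Weight distribution: A_0 = 1, A_1 = 1, A_2 = 2, A_3 = 2, A_4 = 1, A_5 = 1. Minimum distance d = 1.

Enumerate all 2^3 = 8 messages m ∈ F_2^3.
For each, compute codeword c = mG in F_2^6, then tally its weight.
  m = 000 → c = 000000, weight = 0.
  m = 100 → c = 001010, weight = 2.
  m = 010 → c = 001110, weight = 3.
  m = 110 → c = 000100, weight = 1.
  m = 001 → c = 011011, weight = 4.
  m = 101 → c = 010001, weight = 2.
  m = 011 → c = 010101, weight = 3.
  m = 111 → c = 011111, weight = 5.
Tally weights:
  weight 0: 1 codewords.
  weight 1: 1 codewords.
  weight 2: 2 codewords.
  weight 3: 2 codewords.
  weight 4: 1 codewords.
  weight 5: 1 codewords.
Minimum distance d = smallest w > 0 with A_w > 0 = 1.
Sanity: Σ A_w = 8 = 2^3 = 8 ✓.


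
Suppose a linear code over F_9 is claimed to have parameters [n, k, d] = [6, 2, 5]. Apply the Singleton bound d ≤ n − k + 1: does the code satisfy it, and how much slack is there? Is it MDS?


Singleton RHS = n − k + 1 = 5, slack = 0, bound satisfied, MDS.

Singleton bound: d ≤ n − k + 1.
Here n = 6, k = 2, so n − k + 1 = 5.
Given d = 5, check d ≤ 5: YES.
Slack = (n − k + 1) − d = 0.
The code is MDS (slack = 0).
Description: the claimed parameters are [6, 2, 5]_9; such a code would be MDS (meets Singleton bound).


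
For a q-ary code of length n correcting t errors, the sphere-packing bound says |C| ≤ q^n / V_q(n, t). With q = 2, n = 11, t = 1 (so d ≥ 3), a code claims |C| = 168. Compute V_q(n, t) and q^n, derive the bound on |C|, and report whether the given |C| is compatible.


V_q(n, t) = 12, q^n = 2048, Hamming bound = 170, |C| = 168 ≤ bound (satisfied).

Step 1: Compute V_q(n, t) = Σ_{j=0}^1 C(n, j) (q−1)^j.
  j = 0: C(11,0)·(1)^0 = 1·1 = 1.
  j = 1: C(11,1)·(1)^1 = 11·1 = 11.
  V_q(n, t) = 1 + 11 = 12.
Step 2: q^n = 2^11 = 2048.
Step 3: Hamming bound ⌊q^n / V_q(n,t)⌋ = ⌊2048/12⌋ = 170.
Step 4: Compare |C| = 168 to 170: satisfied.
The claimed |C| lies below the Hamming bound.


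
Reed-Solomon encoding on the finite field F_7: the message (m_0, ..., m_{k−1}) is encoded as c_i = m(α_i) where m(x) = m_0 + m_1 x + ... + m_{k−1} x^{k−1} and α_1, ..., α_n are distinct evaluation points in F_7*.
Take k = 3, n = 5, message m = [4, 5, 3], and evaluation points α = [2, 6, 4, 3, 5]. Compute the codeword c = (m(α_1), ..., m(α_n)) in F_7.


c = [5, 2, 2, 4, 6]

Message polynomial: m(x) = 4 + 5·x + 3·x^2 (mod 7).
For each evaluation point α_i, compute m(α_i) mod 7:
  α_1 = 2: Horner steps 3 → 4 → 5, so m(2) = 5.
  α_2 = 6: Horner steps 3 → 2 → 2, so m(6) = 2.
  α_3 = 4: Horner steps 3 → 3 → 2, so m(4) = 2.
  α_4 = 3: Horner steps 3 → 0 → 4, so m(3) = 4.
  α_5 = 5: Horner steps 3 → 6 → 6, so m(5) = 6.
Codeword c = [5, 2, 2, 4, 6] ∈ F_7^5.


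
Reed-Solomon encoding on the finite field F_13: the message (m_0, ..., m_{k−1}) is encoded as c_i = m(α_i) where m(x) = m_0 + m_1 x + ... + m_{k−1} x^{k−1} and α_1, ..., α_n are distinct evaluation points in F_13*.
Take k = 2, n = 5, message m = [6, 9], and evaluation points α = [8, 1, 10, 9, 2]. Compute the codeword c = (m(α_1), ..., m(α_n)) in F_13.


c = [0, 2, 5, 9, 11]

Message polynomial: m(x) = 6 + 9·x (mod 13).
For each evaluation point α_i, compute m(α_i) mod 13:
  α_1 = 8: Horner steps 9 → 0, so m(8) = 0.
  α_2 = 1: Horner steps 9 → 2, so m(1) = 2.
  α_3 = 10: Horner steps 9 → 5, so m(10) = 5.
  α_4 = 9: Horner steps 9 → 9, so m(9) = 9.
  α_5 = 2: Horner steps 9 → 11, so m(2) = 11.
Codeword c = [0, 2, 5, 9, 11] ∈ F_13^5.
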